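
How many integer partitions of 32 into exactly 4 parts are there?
p(32, 4 parts) = 249

Partitions of n into exactly k parts are in bijection with partitions of n − k into at most k parts (subtract 1 from each part). So p(32, exactly 4) = p(28, parts ≤ 4). Computing via the recurrence p(m, j) = p(m, j−1) + p(m−j, j) gives 249.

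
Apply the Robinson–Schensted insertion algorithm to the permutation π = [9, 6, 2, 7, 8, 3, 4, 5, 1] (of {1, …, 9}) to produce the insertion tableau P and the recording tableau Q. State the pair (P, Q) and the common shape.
P = [1, 3, 4, 5] / [2, 7, 8] / [6] / [9];  Q = [1, 4, 5, 8] / [2, 6, 7] / [3] / [9];  common shape = (4, 3, 1, 1)

Row-insert the values π_1, π_2, … into P one at a time, bumping the leftmost entry strictly greater than the inserted value down to the next row. The recording tableau Q records, in position (i, j), the step at which that cell was added to P.
  Insert 9 (step 1): P = [9];  Q = [1]
  Insert 6 (step 2): P = [6] / [9];  Q = [1] / [2]
  Insert 2 (step 3): P = [2] / [6] / [9];  Q = [1] / [2] / [3]
  Insert 7 (step 4): P = [2, 7] / [6] / [9];  Q = [1, 4] / [2] / [3]
  Insert 8 (step 5): P = [2, 7, 8] / [6] / [9];  Q = [1, 4, 5] / [2] / [3]
  Insert 3 (step 6): P = [2, 3, 8] / [6, 7] / [9];  Q = [1, 4, 5] / [2, 6] / [3]
  Insert 4 (step 7): P = [2, 3, 4] / [6, 7, 8] / [9];  Q = [1, 4, 5] / [2, 6, 7] / [3]
  Insert 5 (step 8): P = [2, 3, 4, 5] / [6, 7, 8] / [9];  Q = [1, 4, 5, 8] / [2, 6, 7] / [3]
  Insert 1 (step 9): P = [1, 3, 4, 5] / [2, 7, 8] / [6] / [9];  Q = [1, 4, 5, 8] / [2, 6, 7] / [3] / [9]
Final shape: (4, 3, 1, 1).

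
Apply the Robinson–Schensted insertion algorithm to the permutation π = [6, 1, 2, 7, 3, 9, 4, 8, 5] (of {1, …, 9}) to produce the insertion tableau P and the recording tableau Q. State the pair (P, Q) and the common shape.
P = [1, 2, 3, 4, 5] / [6, 7, 8] / [9];  Q = [1, 3, 4, 6, 8] / [2, 5, 7] / [9];  common shape = (5, 3, 1)

Row-insert the values π_1, π_2, … into P one at a time, bumping the leftmost entry strictly greater than the inserted value down to the next row. The recording tableau Q records, in position (i, j), the step at which that cell was added to P.
  Insert 6 (step 1): P = [6];  Q = [1]
  Insert 1 (step 2): P = [1] / [6];  Q = [1] / [2]
  Insert 2 (step 3): P = [1, 2] / [6];  Q = [1, 3] / [2]
  Insert 7 (step 4): P = [1, 2, 7] / [6];  Q = [1, 3, 4] / [2]
  Insert 3 (step 5): P = [1, 2, 3] / [6, 7];  Q = [1, 3, 4] / [2, 5]
  Insert 9 (step 6): P = [1, 2, 3, 9] / [6, 7];  Q = [1, 3, 4, 6] / [2, 5]
  Insert 4 (step 7): P = [1, 2, 3, 4] / [6, 7, 9];  Q = [1, 3, 4, 6] / [2, 5, 7]
  Insert 8 (step 8): P = [1, 2, 3, 4, 8] / [6, 7, 9];  Q = [1, 3, 4, 6, 8] / [2, 5, 7]
  Insert 5 (step 9): P = [1, 2, 3, 4, 5] / [6, 7, 8] / [9];  Q = [1, 3, 4, 6, 8] / [2, 5, 7] / [9]
Final shape: (5, 3, 1).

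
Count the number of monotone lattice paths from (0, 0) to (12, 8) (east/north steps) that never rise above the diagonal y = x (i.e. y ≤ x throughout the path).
Number of paths = 48450

By the reflection principle (André's argument), the number of monotone paths to (12, 8) with n ≤ m that never go above y = x is C(20, 12) − C(20, 13) = 125970 − 77520 = 48450.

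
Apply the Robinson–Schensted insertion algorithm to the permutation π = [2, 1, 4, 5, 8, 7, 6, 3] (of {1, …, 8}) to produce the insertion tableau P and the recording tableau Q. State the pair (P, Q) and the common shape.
P = [1, 3, 5, 6] / [2, 4] / [7] / [8];  Q = [1, 3, 4, 5] / [2, 6] / [7] / [8];  common shape = (4, 2, 1, 1)

Row-insert the values π_1, π_2, … into P one at a time, bumping the leftmost entry strictly greater than the inserted value down to the next row. The recording tableau Q records, in position (i, j), the step at which that cell was added to P.
  Insert 2 (step 1): P = [2];  Q = [1]
  Insert 1 (step 2): P = [1] / [2];  Q = [1] / [2]
  Insert 4 (step 3): P = [1, 4] / [2];  Q = [1, 3] / [2]
  Insert 5 (step 4): P = [1, 4, 5] / [2];  Q = [1, 3, 4] / [2]
  Insert 8 (step 5): P = [1, 4, 5, 8] / [2];  Q = [1, 3, 4, 5] / [2]
  Insert 7 (step 6): P = [1, 4, 5, 7] / [2, 8];  Q = [1, 3, 4, 5] / [2, 6]
  Insert 6 (step 7): P = [1, 4, 5, 6] / [2, 7] / [8];  Q = [1, 3, 4, 5] / [2, 6] / [7]
  Insert 3 (step 8): P = [1, 3, 5, 6] / [2, 4] / [7] / [8];  Q = [1, 3, 4, 5] / [2, 6] / [7] / [8]
Final shape: (4, 2, 1, 1).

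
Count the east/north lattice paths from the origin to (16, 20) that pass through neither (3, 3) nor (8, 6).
Number of paths = 4310548200

Inclusion–exclusion. Total paths: C(36, 16) = 7307872110. Through P₁: C(6, 3)·C(30, 13) = 2395197000. Through P₂: C(14, 8)·C(22, 8) = 960269310. Since P₁ is strictly southwest of P₂, a monotone path through both must visit P₁ then P₂; paths through both = C(6, 3)·C(8, 5)·C(22, 8) = 358142400. Avoid both = 7307872110 − 2395197000 − 960269310 + 358142400 = 4310548200.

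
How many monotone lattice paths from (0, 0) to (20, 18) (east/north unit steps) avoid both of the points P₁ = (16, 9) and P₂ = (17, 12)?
Number of paths = 28444454545

Inclusion–exclusion. Total paths: C(38, 20) = 33578000610. Through P₁: C(25, 16)·C(13, 4) = 1460727125. Through P₂: C(29, 17)·C(9, 3) = 4359258540. Since P₁ is strictly southwest of P₂, a monotone path through both must visit P₁ then P₂; paths through both = C(25, 16)·C(4, 1)·C(9, 3) = 686439600. Avoid both = 33578000610 − 1460727125 − 4359258540 + 686439600 = 28444454545.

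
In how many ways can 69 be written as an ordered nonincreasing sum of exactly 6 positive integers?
p(69, 6 parts) = 24473

Partitions of n into exactly k parts are in bijection with partitions of n − k into at most k parts (subtract 1 from each part). So p(69, exactly 6) = p(63, parts ≤ 6). Computing via the recurrence p(m, j) = p(m, j−1) + p(m−j, j) gives 24473.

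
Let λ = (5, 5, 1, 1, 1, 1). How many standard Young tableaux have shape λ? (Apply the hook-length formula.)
# SYT of shape (5, 5, 1, 1, 1, 1) = 14014

Hook-length formula: f^λ = n! / Π hook(c), product over all cells c of the Young diagram. For λ = (5, 5, 1, 1, 1, 1), n = 14 boxes. Hook lengths by row (left-to-right, top-to-bottom): [10, 5, 4, 3, 2]; [9, 4, 3, 2, 1]; [4]; [3]; [2]; [1]. Product of hooks = 6220800. So f^λ = 14! / 6220800 = 87178291200 / 6220800 = 14014.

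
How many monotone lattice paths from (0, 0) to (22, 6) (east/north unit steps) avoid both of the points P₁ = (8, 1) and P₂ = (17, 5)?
Number of paths = 152694

Inclusion–exclusion. Total paths: C(28, 22) = 376740. Through P₁: C(9, 8)·C(19, 14) = 104652. Through P₂: C(22, 17)·C(6, 5) = 158004. Since P₁ is strictly southwest of P₂, a monotone path through both must visit P₁ then P₂; paths through both = C(9, 8)·C(13, 9)·C(6, 5) = 38610. Avoid both = 376740 − 104652 − 158004 + 38610 = 152694.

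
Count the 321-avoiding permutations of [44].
C_44 = 583300119592996693088040

These 321-avoiding permutations are counted by the Catalan number C_n = (1/(n + 1)) · C(2n, n). For n = 44: C_44 = (1/45) · C(88, 44) = 26248505381684851188961800/45 = 583300119592996693088040.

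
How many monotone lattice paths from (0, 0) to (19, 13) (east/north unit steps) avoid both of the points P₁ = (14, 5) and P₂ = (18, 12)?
Number of paths = 167096394

Inclusion–exclusion. Total paths: C(32, 19) = 347373600. Through P₁: C(19, 14)·C(13, 5) = 14965236. Through P₂: C(30, 18)·C(2, 1) = 172986450. Since P₁ is strictly southwest of P₂, a monotone path through both must visit P₁ then P₂; paths through both = C(19, 14)·C(11, 4)·C(2, 1) = 7674480. Avoid both = 347373600 − 14965236 − 172986450 + 7674480 = 167096394.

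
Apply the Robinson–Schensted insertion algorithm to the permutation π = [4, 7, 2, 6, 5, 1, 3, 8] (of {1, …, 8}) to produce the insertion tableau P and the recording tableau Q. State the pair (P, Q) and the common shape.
P = [1, 3, 8] / [2, 5] / [4, 6] / [7];  Q = [1, 2, 8] / [3, 4] / [5, 7] / [6];  common shape = (3, 2, 2, 1)

Row-insert the values π_1, π_2, … into P one at a time, bumping the leftmost entry strictly greater than the inserted value down to the next row. The recording tableau Q records, in position (i, j), the step at which that cell was added to P.
  Insert 4 (step 1): P = [4];  Q = [1]
  Insert 7 (step 2): P = [4, 7];  Q = [1, 2]
  Insert 2 (step 3): P = [2, 7] / [4];  Q = [1, 2] / [3]
  Insert 6 (step 4): P = [2, 6] / [4, 7];  Q = [1, 2] / [3, 4]
  Insert 5 (step 5): P = [2, 5] / [4, 6] / [7];  Q = [1, 2] / [3, 4] / [5]
  Insert 1 (step 6): P = [1, 5] / [2, 6] / [4] / [7];  Q = [1, 2] / [3, 4] / [5] / [6]
  Insert 3 (step 7): P = [1, 3] / [2, 5] / [4, 6] / [7];  Q = [1, 2] / [3, 4] / [5, 7] / [6]
  Insert 8 (step 8): P = [1, 3, 8] / [2, 5] / [4, 6] / [7];  Q = [1, 2, 8] / [3, 4] / [5, 7] / [6]
Final shape: (3, 2, 2, 1).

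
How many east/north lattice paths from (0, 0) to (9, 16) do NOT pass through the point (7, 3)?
Number of paths = 2030375

Total paths from (0, 0) to (9, 16): C(25, 9) = 2042975. Paths through (7, 3): (paths (0, 0) → (7, 3)) × (paths (7, 3) → (9, 16)) = C(10, 7) · C(15, 2) = 120 · 105 = 12600. Avoidance count = 2042975 − 12600 = 2030375.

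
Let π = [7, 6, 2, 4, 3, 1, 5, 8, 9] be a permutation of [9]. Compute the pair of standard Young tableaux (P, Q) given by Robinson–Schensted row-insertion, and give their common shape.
P = [1, 3, 5, 8, 9] / [2] / [4] / [6] / [7];  Q = [1, 4, 7, 8, 9] / [2] / [3] / [5] / [6];  common shape = (5, 1, 1, 1, 1)

Row-insert the values π_1, π_2, … into P one at a time, bumping the leftmost entry strictly greater than the inserted value down to the next row. The recording tableau Q records, in position (i, j), the step at which that cell was added to P.
  Insert 7 (step 1): P = [7];  Q = [1]
  Insert 6 (step 2): P = [6] / [7];  Q = [1] / [2]
  Insert 2 (step 3): P = [2] / [6] / [7];  Q = [1] / [2] / [3]
  Insert 4 (step 4): P = [2, 4] / [6] / [7];  Q = [1, 4] / [2] / [3]
  Insert 3 (step 5): P = [2, 3] / [4] / [6] / [7];  Q = [1, 4] / [2] / [3] / [5]
  Insert 1 (step 6): P = [1, 3] / [2] / [4] / [6] / [7];  Q = [1, 4] / [2] / [3] / [5] / [6]
  Insert 5 (step 7): P = [1, 3, 5] / [2] / [4] / [6] / [7];  Q = [1, 4, 7] / [2] / [3] / [5] / [6]
  Insert 8 (step 8): P = [1, 3, 5, 8] / [2] / [4] / [6] / [7];  Q = [1, 4, 7, 8] / [2] / [3] / [5] / [6]
  Insert 9 (step 9): P = [1, 3, 5, 8, 9] / [2] / [4] / [6] / [7];  Q = [1, 4, 7, 8, 9] / [2] / [3] / [5] / [6]
Final shape: (5, 1, 1, 1, 1).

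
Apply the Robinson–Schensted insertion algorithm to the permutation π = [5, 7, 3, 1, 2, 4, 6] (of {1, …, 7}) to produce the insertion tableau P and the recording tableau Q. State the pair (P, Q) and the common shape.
P = [1, 2, 4, 6] / [3, 7] / [5];  Q = [1, 2, 6, 7] / [3, 5] / [4];  common shape = (4, 2, 1)

Row-insert the values π_1, π_2, … into P one at a time, bumping the leftmost entry strictly greater than the inserted value down to the next row. The recording tableau Q records, in position (i, j), the step at which that cell was added to P.
  Insert 5 (step 1): P = [5];  Q = [1]
  Insert 7 (step 2): P = [5, 7];  Q = [1, 2]
  Insert 3 (step 3): P = [3, 7] / [5];  Q = [1, 2] / [3]
  Insert 1 (step 4): P = [1, 7] / [3] / [5];  Q = [1, 2] / [3] / [4]
  Insert 2 (step 5): P = [1, 2] / [3, 7] / [5];  Q = [1, 2] / [3, 5] / [4]
  Insert 4 (step 6): P = [1, 2, 4] / [3, 7] / [5];  Q = [1, 2, 6] / [3, 5] / [4]
  Insert 6 (step 7): P = [1, 2, 4, 6] / [3, 7] / [5];  Q = [1, 2, 6, 7] / [3, 5] / [4]
Final shape: (4, 2, 1).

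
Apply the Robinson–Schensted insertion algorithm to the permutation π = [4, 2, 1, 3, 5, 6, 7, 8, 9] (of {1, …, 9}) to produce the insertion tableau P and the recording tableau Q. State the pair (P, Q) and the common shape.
P = [1, 3, 5, 6, 7, 8, 9] / [2] / [4];  Q = [1, 4, 5, 6, 7, 8, 9] / [2] / [3];  common shape = (7, 1, 1)

Row-insert the values π_1, π_2, … into P one at a time, bumping the leftmost entry strictly greater than the inserted value down to the next row. The recording tableau Q records, in position (i, j), the step at which that cell was added to P.
  Insert 4 (step 1): P = [4];  Q = [1]
  Insert 2 (step 2): P = [2] / [4];  Q = [1] / [2]
  Insert 1 (step 3): P = [1] / [2] / [4];  Q = [1] / [2] / [3]
  Insert 3 (step 4): P = [1, 3] / [2] / [4];  Q = [1, 4] / [2] / [3]
  Insert 5 (step 5): P = [1, 3, 5] / [2] / [4];  Q = [1, 4, 5] / [2] / [3]
  Insert 6 (step 6): P = [1, 3, 5, 6] / [2] / [4];  Q = [1, 4, 5, 6] / [2] / [3]
  Insert 7 (step 7): P = [1, 3, 5, 6, 7] / [2] / [4];  Q = [1, 4, 5, 6, 7] / [2] / [3]
  Insert 8 (step 8): P = [1, 3, 5, 6, 7, 8] / [2] / [4];  Q = [1, 4, 5, 6, 7, 8] / [2] / [3]
  Insert 9 (step 9): P = [1, 3, 5, 6, 7, 8, 9] / [2] / [4];  Q = [1, 4, 5, 6, 7, 8, 9] / [2] / [3]
Final shape: (7, 1, 1).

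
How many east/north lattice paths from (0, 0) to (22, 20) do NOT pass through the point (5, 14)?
Number of paths = 512617795704

Total paths from (0, 0) to (22, 20): C(42, 22) = 513791607420. Paths through (5, 14): (paths (0, 0) → (5, 14)) × (paths (5, 14) → (22, 20)) = C(19, 5) · C(23, 17) = 11628 · 100947 = 1173811716. Avoidance count = 513791607420 − 1173811716 = 512617795704.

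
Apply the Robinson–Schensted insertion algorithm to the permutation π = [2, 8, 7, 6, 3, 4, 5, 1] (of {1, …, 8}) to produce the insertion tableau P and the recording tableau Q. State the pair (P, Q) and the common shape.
P = [1, 3, 4, 5] / [2] / [6] / [7] / [8];  Q = [1, 2, 6, 7] / [3] / [4] / [5] / [8];  common shape = (4, 1, 1, 1, 1)

Row-insert the values π_1, π_2, … into P one at a time, bumping the leftmost entry strictly greater than the inserted value down to the next row. The recording tableau Q records, in position (i, j), the step at which that cell was added to P.
  Insert 2 (step 1): P = [2];  Q = [1]
  Insert 8 (step 2): P = [2, 8];  Q = [1, 2]
  Insert 7 (step 3): P = [2, 7] / [8];  Q = [1, 2] / [3]
  Insert 6 (step 4): P = [2, 6] / [7] / [8];  Q = [1, 2] / [3] / [4]
  Insert 3 (step 5): P = [2, 3] / [6] / [7] / [8];  Q = [1, 2] / [3] / [4] / [5]
  Insert 4 (step 6): P = [2, 3, 4] / [6] / [7] / [8];  Q = [1, 2, 6] / [3] / [4] / [5]
  Insert 5 (step 7): P = [2, 3, 4, 5] / [6] / [7] / [8];  Q = [1, 2, 6, 7] / [3] / [4] / [5]
  Insert 1 (step 8): P = [1, 3, 4, 5] / [2] / [6] / [7] / [8];  Q = [1, 2, 6, 7] / [3] / [4] / [5] / [8]
Final shape: (4, 1, 1, 1, 1).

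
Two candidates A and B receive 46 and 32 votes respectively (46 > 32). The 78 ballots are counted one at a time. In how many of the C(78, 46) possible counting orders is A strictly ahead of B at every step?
Strict-lead orderings = 1403791593450259822270

Total orderings of the 78 votes with 46 for A: C(78, 46) = 7821124592080019009790. By the Bertrand ballot formula (Cycle Lemma / reflection principle), the number of orderings in which A is strictly ahead of B throughout is (p − q)/(p + q) · C(p + q, p) = (46 − 32)/(46 + 32) · 7821124592080019009790 = 1403791593450259822270.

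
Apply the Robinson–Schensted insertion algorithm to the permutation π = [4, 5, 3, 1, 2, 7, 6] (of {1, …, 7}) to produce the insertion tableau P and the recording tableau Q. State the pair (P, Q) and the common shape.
P = [1, 2, 6] / [3, 5, 7] / [4];  Q = [1, 2, 6] / [3, 5, 7] / [4];  common shape = (3, 3, 1)

Row-insert the values π_1, π_2, … into P one at a time, bumping the leftmost entry strictly greater than the inserted value down to the next row. The recording tableau Q records, in position (i, j), the step at which that cell was added to P.
  Insert 4 (step 1): P = [4];  Q = [1]
  Insert 5 (step 2): P = [4, 5];  Q = [1, 2]
  Insert 3 (step 3): P = [3, 5] / [4];  Q = [1, 2] / [3]
  Insert 1 (step 4): P = [1, 5] / [3] / [4];  Q = [1, 2] / [3] / [4]
  Insert 2 (step 5): P = [1, 2] / [3, 5] / [4];  Q = [1, 2] / [3, 5] / [4]
  Insert 7 (step 6): P = [1, 2, 7] / [3, 5] / [4];  Q = [1, 2, 6] / [3, 5] / [4]
  Insert 6 (step 7): P = [1, 2, 6] / [3, 5, 7] / [4];  Q = [1, 2, 6] / [3, 5, 7] / [4]
Final shape: (3, 3, 1).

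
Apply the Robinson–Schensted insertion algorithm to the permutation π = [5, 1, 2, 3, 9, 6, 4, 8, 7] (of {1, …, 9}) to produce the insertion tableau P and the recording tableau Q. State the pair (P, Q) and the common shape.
P = [1, 2, 3, 4, 7] / [5, 6, 8] / [9];  Q = [1, 3, 4, 5, 8] / [2, 6, 9] / [7];  common shape = (5, 3, 1)

Row-insert the values π_1, π_2, … into P one at a time, bumping the leftmost entry strictly greater than the inserted value down to the next row. The recording tableau Q records, in position (i, j), the step at which that cell was added to P.
  Insert 5 (step 1): P = [5];  Q = [1]
  Insert 1 (step 2): P = [1] / [5];  Q = [1] / [2]
  Insert 2 (step 3): P = [1, 2] / [5];  Q = [1, 3] / [2]
  Insert 3 (step 4): P = [1, 2, 3] / [5];  Q = [1, 3, 4] / [2]
  Insert 9 (step 5): P = [1, 2, 3, 9] / [5];  Q = [1, 3, 4, 5] / [2]
  Insert 6 (step 6): P = [1, 2, 3, 6] / [5, 9];  Q = [1, 3, 4, 5] / [2, 6]
  Insert 4 (step 7): P = [1, 2, 3, 4] / [5, 6] / [9];  Q = [1, 3, 4, 5] / [2, 6] / [7]
  Insert 8 (step 8): P = [1, 2, 3, 4, 8] / [5, 6] / [9];  Q = [1, 3, 4, 5, 8] / [2, 6] / [7]
  Insert 7 (step 9): P = [1, 2, 3, 4, 7] / [5, 6, 8] / [9];  Q = [1, 3, 4, 5, 8] / [2, 6, 9] / [7]
Final shape: (5, 3, 1).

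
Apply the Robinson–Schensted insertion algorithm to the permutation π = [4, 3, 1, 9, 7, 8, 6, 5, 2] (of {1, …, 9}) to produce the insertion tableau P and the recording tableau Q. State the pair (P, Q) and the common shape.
P = [1, 2, 8] / [3, 5] / [4, 6] / [7] / [9];  Q = [1, 4, 6] / [2, 5] / [3, 7] / [8] / [9];  common shape = (3, 2, 2, 1, 1)

Row-insert the values π_1, π_2, … into P one at a time, bumping the leftmost entry strictly greater than the inserted value down to the next row. The recording tableau Q records, in position (i, j), the step at which that cell was added to P.
  Insert 4 (step 1): P = [4];  Q = [1]
  Insert 3 (step 2): P = [3] / [4];  Q = [1] / [2]
  Insert 1 (step 3): P = [1] / [3] / [4];  Q = [1] / [2] / [3]
  Insert 9 (step 4): P = [1, 9] / [3] / [4];  Q = [1, 4] / [2] / [3]
  Insert 7 (step 5): P = [1, 7] / [3, 9] / [4];  Q = [1, 4] / [2, 5] / [3]
  Insert 8 (step 6): P = [1, 7, 8] / [3, 9] / [4];  Q = [1, 4, 6] / [2, 5] / [3]
  Insert 6 (step 7): P = [1, 6, 8] / [3, 7] / [4, 9];  Q = [1, 4, 6] / [2, 5] / [3, 7]
  Insert 5 (step 8): P = [1, 5, 8] / [3, 6] / [4, 7] / [9];  Q = [1, 4, 6] / [2, 5] / [3, 7] / [8]
  Insert 2 (step 9): P = [1, 2, 8] / [3, 5] / [4, 6] / [7] / [9];  Q = [1, 4, 6] / [2, 5] / [3, 7] / [8] / [9]
Final shape: (3, 2, 2, 1, 1).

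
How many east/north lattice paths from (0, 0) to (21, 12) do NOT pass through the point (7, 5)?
Number of paths = 262723560

Total paths from (0, 0) to (21, 12): C(33, 21) = 354817320. Paths through (7, 5): (paths (0, 0) → (7, 5)) × (paths (7, 5) → (21, 12)) = C(12, 7) · C(21, 14) = 792 · 116280 = 92093760. Avoidance count = 354817320 − 92093760 = 262723560.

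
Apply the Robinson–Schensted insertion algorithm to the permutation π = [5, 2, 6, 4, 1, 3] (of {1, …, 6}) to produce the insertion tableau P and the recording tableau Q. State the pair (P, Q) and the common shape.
P = [1, 3] / [2, 4] / [5, 6];  Q = [1, 3] / [2, 4] / [5, 6];  common shape = (2, 2, 2)

Row-insert the values π_1, π_2, … into P one at a time, bumping the leftmost entry strictly greater than the inserted value down to the next row. The recording tableau Q records, in position (i, j), the step at which that cell was added to P.
  Insert 5 (step 1): P = [5];  Q = [1]
  Insert 2 (step 2): P = [2] / [5];  Q = [1] / [2]
  Insert 6 (step 3): P = [2, 6] / [5];  Q = [1, 3] / [2]
  Insert 4 (step 4): P = [2, 4] / [5, 6];  Q = [1, 3] / [2, 4]
  Insert 1 (step 5): P = [1, 4] / [2, 6] / [5];  Q = [1, 3] / [2, 4] / [5]
  Insert 3 (step 6): P = [1, 3] / [2, 4] / [5, 6];  Q = [1, 3] / [2, 4] / [5, 6]
Final shape: (2, 2, 2).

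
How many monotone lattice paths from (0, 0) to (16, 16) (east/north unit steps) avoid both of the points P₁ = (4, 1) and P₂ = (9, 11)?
Number of paths = 393028650

Inclusion–exclusion. Total paths: C(32, 16) = 601080390. Through P₁: C(5, 4)·C(27, 12) = 86919300. Through P₂: C(20, 9)·C(12, 7) = 133024320. Since P₁ is strictly southwest of P₂, a monotone path through both must visit P₁ then P₂; paths through both = C(5, 4)·C(15, 5)·C(12, 7) = 11891880. Avoid both = 601080390 − 86919300 − 133024320 + 11891880 = 393028650.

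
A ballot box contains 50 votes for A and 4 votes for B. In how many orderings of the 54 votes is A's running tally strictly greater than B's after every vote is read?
Strict-lead orderings = 269399

Total orderings of the 54 votes with 50 for A: C(54, 50) = 316251. By the Bertrand ballot formula (Cycle Lemma / reflection principle), the number of orderings in which A is strictly ahead of B throughout is (p − q)/(p + q) · C(p + q, p) = (50 − 4)/(50 + 4) · 316251 = 269399.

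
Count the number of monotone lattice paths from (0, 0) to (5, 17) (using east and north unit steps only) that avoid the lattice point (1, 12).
Number of paths = 24696

Total paths from (0, 0) to (5, 17): C(22, 5) = 26334. Paths through (1, 12): (paths (0, 0) → (1, 12)) × (paths (1, 12) → (5, 17)) = C(13, 1) · C(9, 4) = 13 · 126 = 1638. Avoidance count = 26334 − 1638 = 24696.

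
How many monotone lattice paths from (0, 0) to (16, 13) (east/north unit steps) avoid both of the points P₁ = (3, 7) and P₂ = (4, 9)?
Number of paths = 63961975

Inclusion–exclusion. Total paths: C(29, 16) = 67863915. Through P₁: C(10, 3)·C(19, 13) = 3255840. Through P₂: C(13, 4)·C(16, 12) = 1301300. Since P₁ is strictly southwest of P₂, a monotone path through both must visit P₁ then P₂; paths through both = C(10, 3)·C(3, 1)·C(16, 12) = 655200. Avoid both = 67863915 − 3255840 − 1301300 + 655200 = 63961975.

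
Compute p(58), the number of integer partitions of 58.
p(58) = 715220

Compute p(n) via the recurrence p(n, m) = p(n, m−1) + p(n−m, m), where p(n, m) counts partitions of n with all parts ≤ m and p(n) = p(n, n). The base cases are p(0, m) = 1 and p(n, 0) = 0 for n > 0. Filling the table yields p(58) = 715220. (Euler's pentagonal recurrence is an alternative.)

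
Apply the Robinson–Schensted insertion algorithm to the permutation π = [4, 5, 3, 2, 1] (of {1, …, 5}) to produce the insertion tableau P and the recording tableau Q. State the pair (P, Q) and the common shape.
P = [1, 5] / [2] / [3] / [4];  Q = [1, 2] / [3] / [4] / [5];  common shape = (2, 1, 1, 1)

Row-insert the values π_1, π_2, … into P one at a time, bumping the leftmost entry strictly greater than the inserted value down to the next row. The recording tableau Q records, in position (i, j), the step at which that cell was added to P.
  Insert 4 (step 1): P = [4];  Q = [1]
  Insert 5 (step 2): P = [4, 5];  Q = [1, 2]
  Insert 3 (step 3): P = [3, 5] / [4];  Q = [1, 2] / [3]
  Insert 2 (step 4): P = [2, 5] / [3] / [4];  Q = [1, 2] / [3] / [4]
  Insert 1 (step 5): P = [1, 5] / [2] / [3] / [4];  Q = [1, 2] / [3] / [4] / [5]
Final shape: (2, 1, 1, 1).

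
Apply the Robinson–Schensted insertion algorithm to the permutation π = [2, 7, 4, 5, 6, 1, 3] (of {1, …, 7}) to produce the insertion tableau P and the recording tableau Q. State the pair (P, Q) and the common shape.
P = [1, 3, 5, 6] / [2, 4] / [7];  Q = [1, 2, 4, 5] / [3, 7] / [6];  common shape = (4, 2, 1)

Row-insert the values π_1, π_2, … into P one at a time, bumping the leftmost entry strictly greater than the inserted value down to the next row. The recording tableau Q records, in position (i, j), the step at which that cell was added to P.
  Insert 2 (step 1): P = [2];  Q = [1]
  Insert 7 (step 2): P = [2, 7];  Q = [1, 2]
  Insert 4 (step 3): P = [2, 4] / [7];  Q = [1, 2] / [3]
  Insert 5 (step 4): P = [2, 4, 5] / [7];  Q = [1, 2, 4] / [3]
  Insert 6 (step 5): P = [2, 4, 5, 6] / [7];  Q = [1, 2, 4, 5] / [3]
  Insert 1 (step 6): P = [1, 4, 5, 6] / [2] / [7];  Q = [1, 2, 4, 5] / [3] / [6]
  Insert 3 (step 7): P = [1, 3, 5, 6] / [2, 4] / [7];  Q = [1, 2, 4, 5] / [3, 7] / [6]
Final shape: (4, 2, 1).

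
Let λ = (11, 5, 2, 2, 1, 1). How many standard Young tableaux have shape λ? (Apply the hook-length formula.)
# SYT of shape (11, 5, 2, 2, 1, 1) = 402164070

Hook-length formula: f^λ = n! / Π hook(c), product over all cells c of the Young diagram. For λ = (11, 5, 2, 2, 1, 1), n = 22 boxes. Hook lengths by row (left-to-right, top-to-bottom): [16, 13, 10, 9, 8, 6, 5, 4, 3, 2, 1]; [9, 6, 3, 2, 1]; [5, 2]; [4, 1]; [2]; [1]. Product of hooks = 2794881024000. So f^λ = 22! / 2794881024000 = 1124000727777607680000 / 2794881024000 = 402164070.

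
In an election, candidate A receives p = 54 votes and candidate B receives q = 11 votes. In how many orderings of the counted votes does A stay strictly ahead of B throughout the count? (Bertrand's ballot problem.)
Strict-lead orderings = 592122567008

Total orderings of the 65 votes with 54 for A: C(65, 54) = 895068996640. By the Bertrand ballot formula (Cycle Lemma / reflection principle), the number of orderings in which A is strictly ahead of B throughout is (p − q)/(p + q) · C(p + q, p) = (54 − 11)/(54 + 11) · 895068996640 = 592122567008.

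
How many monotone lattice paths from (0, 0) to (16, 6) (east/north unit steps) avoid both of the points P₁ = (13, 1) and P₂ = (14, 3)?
Number of paths = 67449

Inclusion–exclusion. Total paths: C(22, 16) = 74613. Through P₁: C(14, 13)·C(8, 3) = 784. Through P₂: C(17, 14)·C(5, 2) = 6800. Since P₁ is strictly southwest of P₂, a monotone path through both must visit P₁ then P₂; paths through both = C(14, 13)·C(3, 1)·C(5, 2) = 420. Avoid both = 74613 − 784 − 6800 + 420 = 67449.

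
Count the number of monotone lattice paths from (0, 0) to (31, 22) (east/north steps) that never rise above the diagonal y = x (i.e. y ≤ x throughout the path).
Number of paths = 144539291740025

By the reflection principle (André's argument), the number of monotone paths to (31, 22) with n ≤ m that never go above y = x is C(53, 31) − C(53, 32) = 462525733568080 − 317986441828055 = 144539291740025.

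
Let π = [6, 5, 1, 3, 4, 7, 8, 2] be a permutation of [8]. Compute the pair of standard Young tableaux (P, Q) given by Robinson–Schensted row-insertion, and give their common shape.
P = [1, 2, 4, 7, 8] / [3] / [5] / [6];  Q = [1, 4, 5, 6, 7] / [2] / [3] / [8];  common shape = (5, 1, 1, 1)

Row-insert the values π_1, π_2, … into P one at a time, bumping the leftmost entry strictly greater than the inserted value down to the next row. The recording tableau Q records, in position (i, j), the step at which that cell was added to P.
  Insert 6 (step 1): P = [6];  Q = [1]
  Insert 5 (step 2): P = [5] / [6];  Q = [1] / [2]
  Insert 1 (step 3): P = [1] / [5] / [6];  Q = [1] / [2] / [3]
  Insert 3 (step 4): P = [1, 3] / [5] / [6];  Q = [1, 4] / [2] / [3]
  Insert 4 (step 5): P = [1, 3, 4] / [5] / [6];  Q = [1, 4, 5] / [2] / [3]
  Insert 7 (step 6): P = [1, 3, 4, 7] / [5] / [6];  Q = [1, 4, 5, 6] / [2] / [3]
  Insert 8 (step 7): P = [1, 3, 4, 7, 8] / [5] / [6];  Q = [1, 4, 5, 6, 7] / [2] / [3]
  Insert 2 (step 8): P = [1, 2, 4, 7, 8] / [3] / [5] / [6];  Q = [1, 4, 5, 6, 7] / [2] / [3] / [8]
Final shape: (5, 1, 1, 1).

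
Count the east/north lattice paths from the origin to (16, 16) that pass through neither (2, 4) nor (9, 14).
Number of paths = 437297970

Inclusion–exclusion. Total paths: C(32, 16) = 601080390. Through P₁: C(6, 2)·C(26, 14) = 144865500. Through P₂: C(23, 9)·C(9, 7) = 29418840. Since P₁ is strictly southwest of P₂, a monotone path through both must visit P₁ then P₂; paths through both = C(6, 2)·C(17, 7)·C(9, 7) = 10501920. Avoid both = 601080390 − 144865500 − 29418840 + 10501920 = 437297970.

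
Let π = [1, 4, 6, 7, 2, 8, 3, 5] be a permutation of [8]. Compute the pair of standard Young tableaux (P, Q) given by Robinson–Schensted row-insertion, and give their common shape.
P = [1, 2, 3, 5, 8] / [4, 6, 7];  Q = [1, 2, 3, 4, 6] / [5, 7, 8];  common shape = (5, 3)

Row-insert the values π_1, π_2, … into P one at a time, bumping the leftmost entry strictly greater than the inserted value down to the next row. The recording tableau Q records, in position (i, j), the step at which that cell was added to P.
  Insert 1 (step 1): P = [1];  Q = [1]
  Insert 4 (step 2): P = [1, 4];  Q = [1, 2]
  Insert 6 (step 3): P = [1, 4, 6];  Q = [1, 2, 3]
  Insert 7 (step 4): P = [1, 4, 6, 7];  Q = [1, 2, 3, 4]
  Insert 2 (step 5): P = [1, 2, 6, 7] / [4];  Q = [1, 2, 3, 4] / [5]
  Insert 8 (step 6): P = [1, 2, 6, 7, 8] / [4];  Q = [1, 2, 3, 4, 6] / [5]
  Insert 3 (step 7): P = [1, 2, 3, 7, 8] / [4, 6];  Q = [1, 2, 3, 4, 6] / [5, 7]
  Insert 5 (step 8): P = [1, 2, 3, 5, 8] / [4, 6, 7];  Q = [1, 2, 3, 4, 6] / [5, 7, 8]
Final shape: (5, 3).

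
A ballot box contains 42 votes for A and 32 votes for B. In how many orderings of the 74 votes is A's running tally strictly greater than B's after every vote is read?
Strict-lead orderings = 120911825638427755470

Total orderings of the 74 votes with 42 for A: C(74, 42) = 894747509724365390478. By the Bertrand ballot formula (Cycle Lemma / reflection principle), the number of orderings in which A is strictly ahead of B throughout is (p − q)/(p + q) · C(p + q, p) = (42 − 32)/(42 + 32) · 894747509724365390478 = 120911825638427755470.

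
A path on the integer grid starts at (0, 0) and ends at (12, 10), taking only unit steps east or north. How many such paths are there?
Number of paths = 646646

A monotone lattice path from (0, 0) to (12, 10) consists of 12 east steps and 10 north steps in some order, so it is determined by which 12 of the 22 steps are east. The count is C(22, 12) = 646646.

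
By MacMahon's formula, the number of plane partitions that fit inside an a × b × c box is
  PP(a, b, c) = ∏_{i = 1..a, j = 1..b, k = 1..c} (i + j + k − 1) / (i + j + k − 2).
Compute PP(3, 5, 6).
PP(3, 5, 6) = 3737448

Evaluate the triple product over i = 1..3, j = 1..5, k = 1..6. The factors are (2/1) · (3/2) · (4/3) · (5/4) · (6/5) · (7/6) · (3/2) · (4/3) · … (90 factors total). The numerators and denominators telescope so the product is an integer; carrying out the multiplication exactly gives PP(3, 5, 6) = 3737448.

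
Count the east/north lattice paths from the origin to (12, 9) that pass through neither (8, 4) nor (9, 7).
Number of paths = 136960

Inclusion–exclusion. Total paths: C(21, 12) = 293930. Through P₁: C(12, 8)·C(9, 4) = 62370. Through P₂: C(16, 9)·C(5, 3) = 114400. Since P₁ is strictly southwest of P₂, a monotone path through both must visit P₁ then P₂; paths through both = C(12, 8)·C(4, 1)·C(5, 3) = 19800. Avoid both = 293930 − 62370 − 114400 + 19800 = 136960.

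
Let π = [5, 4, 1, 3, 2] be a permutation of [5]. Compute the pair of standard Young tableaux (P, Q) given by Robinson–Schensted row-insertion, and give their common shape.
P = [1, 2] / [3] / [4] / [5];  Q = [1, 4] / [2] / [3] / [5];  common shape = (2, 1, 1, 1)

Row-insert the values π_1, π_2, … into P one at a time, bumping the leftmost entry strictly greater than the inserted value down to the next row. The recording tableau Q records, in position (i, j), the step at which that cell was added to P.
  Insert 5 (step 1): P = [5];  Q = [1]
  Insert 4 (step 2): P = [4] / [5];  Q = [1] / [2]
  Insert 1 (step 3): P = [1] / [4] / [5];  Q = [1] / [2] / [3]
  Insert 3 (step 4): P = [1, 3] / [4] / [5];  Q = [1, 4] / [2] / [3]
  Insert 2 (step 5): P = [1, 2] / [3] / [4] / [5];  Q = [1, 4] / [2] / [3] / [5]
Final shape: (2, 1, 1, 1).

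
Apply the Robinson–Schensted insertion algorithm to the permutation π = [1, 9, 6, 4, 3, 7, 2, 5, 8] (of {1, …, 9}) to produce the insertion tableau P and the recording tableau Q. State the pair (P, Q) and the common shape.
P = [1, 2, 5, 8] / [3, 7] / [4] / [6] / [9];  Q = [1, 2, 6, 9] / [3, 8] / [4] / [5] / [7];  common shape = (4, 2, 1, 1, 1)

Row-insert the values π_1, π_2, … into P one at a time, bumping the leftmost entry strictly greater than the inserted value down to the next row. The recording tableau Q records, in position (i, j), the step at which that cell was added to P.
  Insert 1 (step 1): P = [1];  Q = [1]
  Insert 9 (step 2): P = [1, 9];  Q = [1, 2]
  Insert 6 (step 3): P = [1, 6] / [9];  Q = [1, 2] / [3]
  Insert 4 (step 4): P = [1, 4] / [6] / [9];  Q = [1, 2] / [3] / [4]
  Insert 3 (step 5): P = [1, 3] / [4] / [6] / [9];  Q = [1, 2] / [3] / [4] / [5]
  Insert 7 (step 6): P = [1, 3, 7] / [4] / [6] / [9];  Q = [1, 2, 6] / [3] / [4] / [5]
  Insert 2 (step 7): P = [1, 2, 7] / [3] / [4] / [6] / [9];  Q = [1, 2, 6] / [3] / [4] / [5] / [7]
  Insert 5 (step 8): P = [1, 2, 5] / [3, 7] / [4] / [6] / [9];  Q = [1, 2, 6] / [3, 8] / [4] / [5] / [7]
  Insert 8 (step 9): P = [1, 2, 5, 8] / [3, 7] / [4] / [6] / [9];  Q = [1, 2, 6, 9] / [3, 8] / [4] / [5] / [7]
Final shape: (4, 2, 1, 1, 1).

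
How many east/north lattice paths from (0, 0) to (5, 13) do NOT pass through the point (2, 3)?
Number of paths = 5708

Total paths from (0, 0) to (5, 13): C(18, 5) = 8568. Paths through (2, 3): (paths (0, 0) → (2, 3)) × (paths (2, 3) → (5, 13)) = C(5, 2) · C(13, 3) = 10 · 286 = 2860. Avoidance count = 8568 − 2860 = 5708.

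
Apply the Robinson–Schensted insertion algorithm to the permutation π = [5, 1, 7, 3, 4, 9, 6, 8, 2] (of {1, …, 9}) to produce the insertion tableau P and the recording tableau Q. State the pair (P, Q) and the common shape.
P = [1, 2, 4, 6, 8] / [3, 7, 9] / [5];  Q = [1, 3, 5, 6, 8] / [2, 4, 7] / [9];  common shape = (5, 3, 1)

Row-insert the values π_1, π_2, … into P one at a time, bumping the leftmost entry strictly greater than the inserted value down to the next row. The recording tableau Q records, in position (i, j), the step at which that cell was added to P.
  Insert 5 (step 1): P = [5];  Q = [1]
  Insert 1 (step 2): P = [1] / [5];  Q = [1] / [2]
  Insert 7 (step 3): P = [1, 7] / [5];  Q = [1, 3] / [2]
  Insert 3 (step 4): P = [1, 3] / [5, 7];  Q = [1, 3] / [2, 4]
  Insert 4 (step 5): P = [1, 3, 4] / [5, 7];  Q = [1, 3, 5] / [2, 4]
  Insert 9 (step 6): P = [1, 3, 4, 9] / [5, 7];  Q = [1, 3, 5, 6] / [2, 4]
  Insert 6 (step 7): P = [1, 3, 4, 6] / [5, 7, 9];  Q = [1, 3, 5, 6] / [2, 4, 7]
  Insert 8 (step 8): P = [1, 3, 4, 6, 8] / [5, 7, 9];  Q = [1, 3, 5, 6, 8] / [2, 4, 7]
  Insert 2 (step 9): P = [1, 2, 4, 6, 8] / [3, 7, 9] / [5];  Q = [1, 3, 5, 6, 8] / [2, 4, 7] / [9]
Final shape: (5, 3, 1).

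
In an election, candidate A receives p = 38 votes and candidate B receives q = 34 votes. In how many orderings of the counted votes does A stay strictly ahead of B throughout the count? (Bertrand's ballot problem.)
Strict-lead orderings = 22031207552900835380

Total orderings of the 72 votes with 38 for A: C(72, 38) = 396561735952215036840. By the Bertrand ballot formula (Cycle Lemma / reflection principle), the number of orderings in which A is strictly ahead of B throughout is (p − q)/(p + q) · C(p + q, p) = (38 − 34)/(38 + 34) · 396561735952215036840 = 22031207552900835380.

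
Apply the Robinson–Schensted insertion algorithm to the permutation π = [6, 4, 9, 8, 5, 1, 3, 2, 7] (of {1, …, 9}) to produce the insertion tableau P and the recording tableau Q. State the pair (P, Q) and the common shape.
P = [1, 2, 7] / [3, 5] / [4, 8] / [6] / [9];  Q = [1, 3, 9] / [2, 4] / [5, 7] / [6] / [8];  common shape = (3, 2, 2, 1, 1)

Row-insert the values π_1, π_2, … into P one at a time, bumping the leftmost entry strictly greater than the inserted value down to the next row. The recording tableau Q records, in position (i, j), the step at which that cell was added to P.
  Insert 6 (step 1): P = [6];  Q = [1]
  Insert 4 (step 2): P = [4] / [6];  Q = [1] / [2]
  Insert 9 (step 3): P = [4, 9] / [6];  Q = [1, 3] / [2]
  Insert 8 (step 4): P = [4, 8] / [6, 9];  Q = [1, 3] / [2, 4]
  Insert 5 (step 5): P = [4, 5] / [6, 8] / [9];  Q = [1, 3] / [2, 4] / [5]
  Insert 1 (step 6): P = [1, 5] / [4, 8] / [6] / [9];  Q = [1, 3] / [2, 4] / [5] / [6]
  Insert 3 (step 7): P = [1, 3] / [4, 5] / [6, 8] / [9];  Q = [1, 3] / [2, 4] / [5, 7] / [6]
  Insert 2 (step 8): P = [1, 2] / [3, 5] / [4, 8] / [6] / [9];  Q = [1, 3] / [2, 4] / [5, 7] / [6] / [8]
  Insert 7 (step 9): P = [1, 2, 7] / [3, 5] / [4, 8] / [6] / [9];  Q = [1, 3, 9] / [2, 4] / [5, 7] / [6] / [8]
Final shape: (3, 2, 2, 1, 1).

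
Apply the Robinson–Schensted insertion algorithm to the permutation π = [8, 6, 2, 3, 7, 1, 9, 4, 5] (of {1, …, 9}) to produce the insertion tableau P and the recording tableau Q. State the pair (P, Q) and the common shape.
P = [1, 3, 4, 5] / [2, 7, 9] / [6] / [8];  Q = [1, 4, 5, 7] / [2, 8, 9] / [3] / [6];  common shape = (4, 3, 1, 1)

Row-insert the values π_1, π_2, … into P one at a time, bumping the leftmost entry strictly greater than the inserted value down to the next row. The recording tableau Q records, in position (i, j), the step at which that cell was added to P.
  Insert 8 (step 1): P = [8];  Q = [1]
  Insert 6 (step 2): P = [6] / [8];  Q = [1] / [2]
  Insert 2 (step 3): P = [2] / [6] / [8];  Q = [1] / [2] / [3]
  Insert 3 (step 4): P = [2, 3] / [6] / [8];  Q = [1, 4] / [2] / [3]
  Insert 7 (step 5): P = [2, 3, 7] / [6] / [8];  Q = [1, 4, 5] / [2] / [3]
  Insert 1 (step 6): P = [1, 3, 7] / [2] / [6] / [8];  Q = [1, 4, 5] / [2] / [3] / [6]
  Insert 9 (step 7): P = [1, 3, 7, 9] / [2] / [6] / [8];  Q = [1, 4, 5, 7] / [2] / [3] / [6]
  Insert 4 (step 8): P = [1, 3, 4, 9] / [2, 7] / [6] / [8];  Q = [1, 4, 5, 7] / [2, 8] / [3] / [6]
  Insert 5 (step 9): P = [1, 3, 4, 5] / [2, 7, 9] / [6] / [8];  Q = [1, 4, 5, 7] / [2, 8, 9] / [3] / [6]
Final shape: (4, 3, 1, 1).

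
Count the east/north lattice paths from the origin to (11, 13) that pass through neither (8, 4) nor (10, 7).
Number of paths = 2285758

Inclusion–exclusion. Total paths: C(24, 11) = 2496144. Through P₁: C(12, 8)·C(12, 3) = 108900. Through P₂: C(17, 10)·C(7, 1) = 136136. Since P₁ is strictly southwest of P₂, a monotone path through both must visit P₁ then P₂; paths through both = C(12, 8)·C(5, 2)·C(7, 1) = 34650. Avoid both = 2496144 − 108900 − 136136 + 34650 = 2285758.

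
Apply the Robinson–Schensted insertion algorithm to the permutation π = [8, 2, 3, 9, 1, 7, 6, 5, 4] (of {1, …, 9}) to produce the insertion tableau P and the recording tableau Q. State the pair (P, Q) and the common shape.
P = [1, 3, 4] / [2, 5] / [6, 9] / [7] / [8];  Q = [1, 3, 4] / [2, 6] / [5, 7] / [8] / [9];  common shape = (3, 2, 2, 1, 1)

Row-insert the values π_1, π_2, … into P one at a time, bumping the leftmost entry strictly greater than the inserted value down to the next row. The recording tableau Q records, in position (i, j), the step at which that cell was added to P.
  Insert 8 (step 1): P = [8];  Q = [1]
  Insert 2 (step 2): P = [2] / [8];  Q = [1] / [2]
  Insert 3 (step 3): P = [2, 3] / [8];  Q = [1, 3] / [2]
  Insert 9 (step 4): P = [2, 3, 9] / [8];  Q = [1, 3, 4] / [2]
  Insert 1 (step 5): P = [1, 3, 9] / [2] / [8];  Q = [1, 3, 4] / [2] / [5]
  Insert 7 (step 6): P = [1, 3, 7] / [2, 9] / [8];  Q = [1, 3, 4] / [2, 6] / [5]
  Insert 6 (step 7): P = [1, 3, 6] / [2, 7] / [8, 9];  Q = [1, 3, 4] / [2, 6] / [5, 7]
  Insert 5 (step 8): P = [1, 3, 5] / [2, 6] / [7, 9] / [8];  Q = [1, 3, 4] / [2, 6] / [5, 7] / [8]
  Insert 4 (step 9): P = [1, 3, 4] / [2, 5] / [6, 9] / [7] / [8];  Q = [1, 3, 4] / [2, 6] / [5, 7] / [8] / [9]
Final shape: (3, 2, 2, 1, 1).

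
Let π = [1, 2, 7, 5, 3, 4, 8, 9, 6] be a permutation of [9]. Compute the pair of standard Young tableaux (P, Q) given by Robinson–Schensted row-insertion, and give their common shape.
P = [1, 2, 3, 4, 6, 9] / [5, 8] / [7];  Q = [1, 2, 3, 6, 7, 8] / [4, 9] / [5];  common shape = (6, 2, 1)

Row-insert the values π_1, π_2, … into P one at a time, bumping the leftmost entry strictly greater than the inserted value down to the next row. The recording tableau Q records, in position (i, j), the step at which that cell was added to P.
  Insert 1 (step 1): P = [1];  Q = [1]
  Insert 2 (step 2): P = [1, 2];  Q = [1, 2]
  Insert 7 (step 3): P = [1, 2, 7];  Q = [1, 2, 3]
  Insert 5 (step 4): P = [1, 2, 5] / [7];  Q = [1, 2, 3] / [4]
  Insert 3 (step 5): P = [1, 2, 3] / [5] / [7];  Q = [1, 2, 3] / [4] / [5]
  Insert 4 (step 6): P = [1, 2, 3, 4] / [5] / [7];  Q = [1, 2, 3, 6] / [4] / [5]
  Insert 8 (step 7): P = [1, 2, 3, 4, 8] / [5] / [7];  Q = [1, 2, 3, 6, 7] / [4] / [5]
  Insert 9 (step 8): P = [1, 2, 3, 4, 8, 9] / [5] / [7];  Q = [1, 2, 3, 6, 7, 8] / [4] / [5]
  Insert 6 (step 9): P = [1, 2, 3, 4, 6, 9] / [5, 8] / [7];  Q = [1, 2, 3, 6, 7, 8] / [4, 9] / [5]
Final shape: (6, 2, 1).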